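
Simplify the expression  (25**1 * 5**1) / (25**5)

5**(-7)

25**1 = 5**2; 5**1 = 5**1; 25**5 = 5**10
Combine exponents: 5**(-7)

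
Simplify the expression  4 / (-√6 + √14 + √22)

Group as (√14 + √22) - √6; multiply by (√14 + √22) + √6, then rationalise the remaining surd.

(-30*√6 - 2*√22 + 14*√14 + 4*√462)/83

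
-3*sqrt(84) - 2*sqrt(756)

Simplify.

-18*sqrt(21)

3*sqrt(84) = 6*sqrt(21); 2*sqrt(756) = 12*sqrt(21)
Combine: (-6 - 12)·sqrt(21) = -18*sqrt(21)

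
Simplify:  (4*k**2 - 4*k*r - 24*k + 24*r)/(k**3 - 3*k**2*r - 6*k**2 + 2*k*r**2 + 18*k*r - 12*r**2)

Factor: 4*k**2 - 4*k*r - 24*k + 24*r = 4*(k - 6)*(k - r);  k**3 - 3*k**2*r - 6*k**2 + 2*k*r**2 + 18*k*r - 12*r**2 = (k - r)*(k - 2*r)*(k - 6)
Cancel the common factors (k - 6), (k - r).

-4/(-k + 2*r)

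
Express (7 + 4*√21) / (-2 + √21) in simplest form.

(15*√21 + 98)/17

Multiply numerator and denominator by -√21 - 2.
Denominator becomes -17; numerator becomes -98 - 15*√21.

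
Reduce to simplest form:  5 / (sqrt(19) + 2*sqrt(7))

(-5*sqrt(19) + 10*sqrt(7))/9

Multiply numerator and denominator by -2*sqrt(7) + sqrt(19).
Denominator becomes -9; numerator becomes -10*sqrt(7) + 5*sqrt(19).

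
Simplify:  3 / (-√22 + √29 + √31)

Group as (√29 + √31) - √22; multiply by (√29 + √31) + √22, then rationalise the remaining surd.

(-57*√22 + 30*√31 + 36*√29 + 3*√19778)/1076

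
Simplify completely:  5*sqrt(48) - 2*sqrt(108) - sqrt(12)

5*sqrt(48) = 20*sqrt(3); 2*sqrt(108) = 12*sqrt(3); sqrt(12) = 2*sqrt(3)
Combine: (20 - 12 - 2)·sqrt(3) = 6*sqrt(3)

6*sqrt(3)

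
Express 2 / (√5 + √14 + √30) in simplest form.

(-40*√21 - 22*√30 + 42*√14 + 78*√5)/159

Group as (√14 + √30) + √5; multiply by (√14 + √30) - √5, then rationalise the remaining surd.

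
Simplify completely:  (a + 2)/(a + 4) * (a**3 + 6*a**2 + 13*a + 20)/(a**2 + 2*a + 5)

a + 2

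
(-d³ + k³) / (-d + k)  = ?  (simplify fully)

Apply the difference-of-cubes factorisation and cancel (-d + k).

d² + d*k + k²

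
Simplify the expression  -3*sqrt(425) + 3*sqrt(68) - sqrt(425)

-14*sqrt(17)

3*sqrt(425) = 15*sqrt(17); 3*sqrt(68) = 6*sqrt(17); sqrt(425) = 5*sqrt(17)
Combine: (-15 + 6 - 5)·sqrt(17) = -14*sqrt(17)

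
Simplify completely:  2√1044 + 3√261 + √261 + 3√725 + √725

2√1044 = 12*√29; 3√261 = 9*√29; √261 = 3*√29; 3√725 = 15*√29; √725 = 5*√29
Combine: (12 + 9 + 3 + 15 + 5)·√29 = 44*√29

44*√29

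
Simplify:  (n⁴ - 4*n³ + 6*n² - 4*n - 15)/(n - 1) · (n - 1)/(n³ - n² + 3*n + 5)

Factor: n⁴ - 4*n³ + 6*n² - 4*n - 15 = (n + 1)·(n² - 2*n + 5)·(n - 3);  n³ - n² + 3*n + 5 = (n + 1)·(n² - 2*n + 5)
Cancel the common factors (n² - 2*n + 5), (n + 1), (n - 1).

n - 3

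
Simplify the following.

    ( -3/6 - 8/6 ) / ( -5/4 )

22/15

Numerator: -3/6 - 8/6 = -11/6
Denominator: -5/4 = -5/4
Divide: (-11/6) · (-4/5) = 22/15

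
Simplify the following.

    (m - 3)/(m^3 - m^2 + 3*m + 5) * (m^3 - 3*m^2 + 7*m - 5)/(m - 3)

(m - 1)/(m + 1)

Factor: m^3 - m^2 + 3*m + 5 = (m + 1)*(m^2 - 2*m + 5);  m^3 - 3*m^2 + 7*m - 5 = (m - 1)*(m^2 - 2*m + 5)
Cancel the common factors (m^2 - 2*m + 5), (m - 3).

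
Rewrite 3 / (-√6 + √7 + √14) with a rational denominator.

Group as (√7 + √14) - √6; multiply by (√7 + √14) + √6, then rationalise the remaining surd.

(-45*√6 - 3*√14 + 39*√7 + 84*√3)/167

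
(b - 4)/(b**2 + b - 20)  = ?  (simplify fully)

Factor: b**2 + b - 20 = (b + 5)*(b - 4)
Cancel the common factor (b - 4).

1/(b + 5)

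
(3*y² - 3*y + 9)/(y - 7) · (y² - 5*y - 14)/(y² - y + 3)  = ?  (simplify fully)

Factor: 3*y² - 3*y + 9 = 3·(y² - y + 3);  y² - 5*y - 14 = (y + 2)·(y - 7)
Cancel the common factors (y² - y + 3), (y - 7).

3*y + 6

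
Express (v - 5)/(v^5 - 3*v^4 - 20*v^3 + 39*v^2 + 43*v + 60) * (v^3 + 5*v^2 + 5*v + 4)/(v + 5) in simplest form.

Factor: v^5 - 3*v^4 - 20*v^3 + 39*v^2 + 43*v + 60 = (v - 3)*(v - 5)*(v^2 + v + 1)*(v + 4);  v^3 + 5*v^2 + 5*v + 4 = (v + 4)*(v^2 + v + 1)
Cancel the common factors (v^2 + v + 1), (v + 4), (v - 5).

1/(v^2 + 2*v - 15)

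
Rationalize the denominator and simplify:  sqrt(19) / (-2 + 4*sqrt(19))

(sqrt(19) + 38)/150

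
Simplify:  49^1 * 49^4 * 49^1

7^12

49^1 = 7^2; 49^4 = 7^8; 49^1 = 7^2
Combine exponents: 7^12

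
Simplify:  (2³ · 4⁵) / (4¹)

2^11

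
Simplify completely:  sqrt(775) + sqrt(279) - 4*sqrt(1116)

-16*sqrt(31)

sqrt(775) = 5*sqrt(31); sqrt(279) = 3*sqrt(31); 4*sqrt(1116) = 24*sqrt(31)
Combine: (5 + 3 - 24)·sqrt(31) = -16*sqrt(31)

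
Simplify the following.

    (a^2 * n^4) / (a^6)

n^4/a^4

Quotient: (a^-4) * n^4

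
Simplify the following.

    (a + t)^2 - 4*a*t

(a - t)^2

Expanding gives a^2 - 2*a*t + t^2, a perfect square.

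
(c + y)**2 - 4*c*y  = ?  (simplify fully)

Expand the square and combine the 4*c*y term.

(c - y)**2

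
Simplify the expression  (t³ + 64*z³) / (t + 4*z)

t² - 4*t*z + 16*z²

Apply the sum-of-cubes factorisation and cancel (t + 4*z).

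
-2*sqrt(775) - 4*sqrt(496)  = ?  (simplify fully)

2*sqrt(775) = 10*sqrt(31); 4*sqrt(496) = 16*sqrt(31)
Combine: (-10 - 16)·sqrt(31) = -26*sqrt(31)

-26*sqrt(31)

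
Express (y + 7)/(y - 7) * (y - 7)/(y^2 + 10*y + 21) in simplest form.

1/(y + 3)

Factor: y^2 + 10*y + 21 = (y + 7)*(y + 3)
Cancel the common factors (y - 7), (y + 7).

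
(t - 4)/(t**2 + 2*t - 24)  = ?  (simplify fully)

1/(t + 6)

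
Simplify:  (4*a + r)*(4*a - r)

16*a^2 - r^2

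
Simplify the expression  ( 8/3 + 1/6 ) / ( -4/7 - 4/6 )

-119/52

Numerator: 8/3 + 1/6 = 17/6
Denominator: -4/7 - 4/6 = -26/21
Divide: (17/6) · (-21/26) = -119/52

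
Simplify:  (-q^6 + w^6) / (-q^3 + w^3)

Factor w^6 - q^6 and cancel (-q^3 + w^3).

q^3 + w^3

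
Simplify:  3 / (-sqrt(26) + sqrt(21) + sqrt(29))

Group as (sqrt(21) + sqrt(29)) - sqrt(26); multiply by (sqrt(21) + sqrt(29)) + sqrt(26), then rationalise the remaining surd.

(-12*sqrt(26) + 9*sqrt(29) + 17*sqrt(21) + sqrt(15834))/310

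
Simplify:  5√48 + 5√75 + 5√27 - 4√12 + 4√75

72*√3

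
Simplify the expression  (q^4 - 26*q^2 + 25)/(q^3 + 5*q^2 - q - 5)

q - 5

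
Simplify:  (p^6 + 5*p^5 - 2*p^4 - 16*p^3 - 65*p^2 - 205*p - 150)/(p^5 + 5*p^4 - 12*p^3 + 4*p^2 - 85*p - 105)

(p^2 + 7*p + 10)/(p + 7)

Factor: p^6 + 5*p^5 - 2*p^4 - 16*p^3 - 65*p^2 - 205*p - 150 = (p^2 + 5)*(p - 3)*(p + 1)*(p + 5)*(p + 2);  p^5 + 5*p^4 - 12*p^3 + 4*p^2 - 85*p - 105 = (p + 7)*(p^2 + 5)*(p - 3)*(p + 1)
Cancel the common factors (p^2 + 5), (p + 1), (p - 3).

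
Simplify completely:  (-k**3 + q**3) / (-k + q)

k**2 + k*q + q**2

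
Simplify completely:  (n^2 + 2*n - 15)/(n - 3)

Factor: n^2 + 2*n - 15 = (n - 3)*(n + 5)
Cancel the common factor (n - 3).

n + 5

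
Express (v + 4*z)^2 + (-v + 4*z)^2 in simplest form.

Only the even-power cross terms survive.

2*v^2 + 32*z^2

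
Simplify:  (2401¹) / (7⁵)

7^(-1)

2401¹ = 7^4; 7⁵ = 7^5
Combine exponents: 7^(-1)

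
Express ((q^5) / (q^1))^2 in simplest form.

q^8

Inside the bracket: q^4
Raise to the power 2: q^8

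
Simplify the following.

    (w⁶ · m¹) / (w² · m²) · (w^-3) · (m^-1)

w/m²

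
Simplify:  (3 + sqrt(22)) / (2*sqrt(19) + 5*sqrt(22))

(-2*sqrt(418) - 6*sqrt(19) + 15*sqrt(22) + 110)/474

Multiply numerator and denominator by -2*sqrt(19) + 5*sqrt(22).
Denominator becomes 474; numerator becomes -2*sqrt(418) - 6*sqrt(19) + 15*sqrt(22) + 110.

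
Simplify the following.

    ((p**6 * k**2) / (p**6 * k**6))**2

Inside the bracket: (k**-4)
Raise to the power 2: (k**-8)

k**(-8)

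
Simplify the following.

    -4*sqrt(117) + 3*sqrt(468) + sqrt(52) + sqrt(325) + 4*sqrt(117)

25*sqrt(13)

4*sqrt(117) = 12*sqrt(13); 3*sqrt(468) = 18*sqrt(13); sqrt(52) = 2*sqrt(13); sqrt(325) = 5*sqrt(13); 4*sqrt(117) = 12*sqrt(13)
Combine: (-12 + 18 + 2 + 5 + 12)·sqrt(13) = 25*sqrt(13)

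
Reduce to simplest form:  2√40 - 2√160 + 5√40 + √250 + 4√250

31*√10

2√40 = 4*√10; 2√160 = 8*√10; 5√40 = 10*√10; √250 = 5*√10; 4√250 = 20*√10
Combine: (4 - 8 + 10 + 5 + 20)·√10 = 31*√10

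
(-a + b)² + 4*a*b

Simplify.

Expanding gives a² + 2*a*b + b², a perfect square.

(a + b)²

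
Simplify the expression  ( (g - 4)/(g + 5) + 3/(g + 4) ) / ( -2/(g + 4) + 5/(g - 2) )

Numerator: (g - 4)/(g + 5) + 3/(g + 4) = (g^2 + 3*g - 1)/(g^2 + 9*g + 20)
Denominator: -2/(g + 4) + 5/(g - 2) = (3*g + 24)/(g^2 + 2*g - 8)
Divide: ((g^2 + 3*g - 1)/(g^2 + 9*g + 20)) · ((g^2 + 2*g - 8)/(3*g + 24)) = (g^3 + g^2 - 7*g + 2)/(3*g^2 + 39*g + 120)

(g^3 + g^2 - 7*g + 2)/(3*g^2 + 39*g + 120)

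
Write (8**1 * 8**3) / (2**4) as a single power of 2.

2**8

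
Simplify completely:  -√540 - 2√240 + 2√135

√540 = 6*√15; 2√240 = 8*√15; 2√135 = 6*√15
Combine: (-6 - 8 + 6)·√15 = -8*√15

-8*√15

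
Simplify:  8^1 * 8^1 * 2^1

2^7

8^1 = 2^3; 8^1 = 2^3; 2^1 = 2^1
Combine exponents: 2^7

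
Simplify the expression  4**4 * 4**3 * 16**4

4**4 = 2**8; 4**3 = 2**6; 16**4 = 2**16
Combine exponents: 2**30

2**30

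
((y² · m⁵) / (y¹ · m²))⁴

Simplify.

Inside the bracket: y¹ · m³
Raise to the power 4: y⁴ · m^12

m^12*y⁴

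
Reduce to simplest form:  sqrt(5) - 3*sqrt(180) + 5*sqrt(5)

sqrt(5) = sqrt(5); 3*sqrt(180) = 18*sqrt(5); 5*sqrt(5) = 5*sqrt(5)
Combine: (1 - 18 + 5)·sqrt(5) = -12*sqrt(5)

-12*sqrt(5)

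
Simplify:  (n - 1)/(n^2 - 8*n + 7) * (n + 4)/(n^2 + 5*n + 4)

Factor: n^2 - 8*n + 7 = (n - 1)*(n - 7);  n^2 + 5*n + 4 = (n + 4)*(n + 1)
Cancel the common factors (n + 4), (n - 1).

1/(n^2 - 6*n - 7)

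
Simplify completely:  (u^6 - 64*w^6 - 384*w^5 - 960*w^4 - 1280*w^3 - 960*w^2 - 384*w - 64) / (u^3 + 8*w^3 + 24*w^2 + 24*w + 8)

u^3 - 8*w^3 - 24*w^2 - 24*w - 8

Difference of sixth powers: factor out (u^3 + (2*w + 2)^3).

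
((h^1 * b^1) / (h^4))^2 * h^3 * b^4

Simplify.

Inside the bracket: (h^-3) * b^1
Raise to the power 2: (h^-6) * b^2
Multiply by h^3 * b^4: add exponents.

b^6/h^3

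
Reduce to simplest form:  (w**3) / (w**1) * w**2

w**4

Quotient: w**2
Multiply by w**2: add exponents.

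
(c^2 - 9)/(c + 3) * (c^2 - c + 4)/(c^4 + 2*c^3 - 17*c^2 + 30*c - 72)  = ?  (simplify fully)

Factor: c^2 - 9 = (c - 3)*(c + 3);  c^4 + 2*c^3 - 17*c^2 + 30*c - 72 = (c + 6)*(c^2 - c + 4)*(c - 3)
Cancel the common factors (c^2 - c + 4), (c - 3), (c + 3).

1/(c + 6)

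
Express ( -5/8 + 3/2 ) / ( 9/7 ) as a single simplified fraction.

49/72

Numerator: -5/8 + 3/2 = 7/8
Denominator: 9/7 = 9/7
Divide: (7/8) · (7/9) = 49/72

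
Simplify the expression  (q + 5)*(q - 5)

Product of conjugates: (P+Q)(P-Q) = P^2 - Q^2.

q^2 - 25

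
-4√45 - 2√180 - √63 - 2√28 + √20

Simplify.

-22*√5 - 7*√7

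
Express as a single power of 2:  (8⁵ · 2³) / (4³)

2^12

8⁵ = 2^15; 2³ = 2^3; 4³ = 2^6
Combine exponents: 2^12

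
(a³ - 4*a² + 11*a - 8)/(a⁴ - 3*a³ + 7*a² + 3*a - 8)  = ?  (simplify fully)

1/(a + 1)

Factor: a³ - 4*a² + 11*a - 8 = (a - 1)·(a² - 3*a + 8);  a⁴ - 3*a³ + 7*a² + 3*a - 8 = (a² - 3*a + 8)·(a + 1)·(a - 1)
Cancel the common factors (a² - 3*a + 8), (a - 1).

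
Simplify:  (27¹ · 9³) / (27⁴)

3^(-3)

27¹ = 3^3; 9³ = 3^6; 27⁴ = 3^12
Combine exponents: 3^(-3)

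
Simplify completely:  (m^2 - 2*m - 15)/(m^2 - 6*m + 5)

(m + 3)/(m - 1)

Factor: m^2 - 2*m - 15 = (m - 5)*(m + 3);  m^2 - 6*m + 5 = (m - 1)*(m - 5)
Cancel the common factor (m - 5).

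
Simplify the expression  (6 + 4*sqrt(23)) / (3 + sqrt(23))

(-3*sqrt(23) + 37)/7

Multiply numerator and denominator by -sqrt(23) + 3.
Denominator becomes -14; numerator becomes -74 + 6*sqrt(23).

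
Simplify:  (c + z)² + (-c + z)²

Only the even-power cross terms survive.

2*c² + 2*z²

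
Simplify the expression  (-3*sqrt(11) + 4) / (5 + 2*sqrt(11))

(-86 + 23*sqrt(11))/19

Multiply numerator and denominator by -2*sqrt(11) + 5.
Denominator becomes -19; numerator becomes -23*sqrt(11) + 86.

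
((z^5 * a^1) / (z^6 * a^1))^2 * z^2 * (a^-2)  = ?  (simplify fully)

Inside the bracket: (z^-1)
Raise to the power 2: (z^-2)
Multiply by z^2 * (a^-2): add exponents.

a^(-2)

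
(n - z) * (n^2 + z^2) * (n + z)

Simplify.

(n+z)(n-z) = n^2 - z^2; continue pairing.

n^4 - z^4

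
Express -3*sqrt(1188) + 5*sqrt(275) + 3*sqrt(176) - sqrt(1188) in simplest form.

3*sqrt(1188) = 18*sqrt(33); 5*sqrt(275) = 25*sqrt(11); 3*sqrt(176) = 12*sqrt(11); sqrt(1188) = 6*sqrt(33)

-24*sqrt(33) + 37*sqrt(11)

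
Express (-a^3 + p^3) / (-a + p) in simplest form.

a^2 + a*p + p^2

Factor as (a-b)(a^2+ab+b^2) with a=p, b=a.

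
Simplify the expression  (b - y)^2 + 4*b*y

After expansion: b^2 + 2*b*y + y^2 — a perfect-square trinomial.

(b + y)^2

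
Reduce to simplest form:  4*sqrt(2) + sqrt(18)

7*sqrt(2)

4*sqrt(2) = 4*sqrt(2); sqrt(18) = 3*sqrt(2)
Combine: (4 + 3)·sqrt(2) = 7*sqrt(2)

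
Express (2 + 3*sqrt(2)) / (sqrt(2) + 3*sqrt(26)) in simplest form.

(-3 - sqrt(2) + 3*sqrt(26) + 9*sqrt(13))/116

Multiply numerator and denominator by -3*sqrt(26) + sqrt(2).
Denominator becomes -232; numerator becomes -18*sqrt(13) - 6*sqrt(26) + 2*sqrt(2) + 6.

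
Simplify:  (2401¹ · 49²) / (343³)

2401¹ = 7^4; 49² = 7^4; 343³ = 7^9
Combine exponents: 7^(-1)

7^(-1)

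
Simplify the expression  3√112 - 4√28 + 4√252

3√112 = 12*√7; 4√28 = 8*√7; 4√252 = 24*√7
Combine: (12 - 8 + 24)·√7 = 28*√7

28*√7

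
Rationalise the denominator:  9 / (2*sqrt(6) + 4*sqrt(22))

(-9*sqrt(6) + 18*sqrt(22))/164

Multiply numerator and denominator by -2*sqrt(6) + 4*sqrt(22).
Denominator becomes 328; numerator becomes -18*sqrt(6) + 36*sqrt(22).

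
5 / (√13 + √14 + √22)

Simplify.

Group as (√13 + √14) + √22; multiply by (√13 + √14) - √22, then rationalise the remaining surd.

(-20*√1001 + 25*√22 + 105*√14 + 115*√13)/703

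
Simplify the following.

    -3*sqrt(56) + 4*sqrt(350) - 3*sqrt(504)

-4*sqrt(14)

3*sqrt(56) = 6*sqrt(14); 4*sqrt(350) = 20*sqrt(14); 3*sqrt(504) = 18*sqrt(14)
Combine: (-6 + 20 - 18)·sqrt(14) = -4*sqrt(14)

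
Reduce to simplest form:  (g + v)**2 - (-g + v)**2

Only the odd-power cross terms survive.

4*g*v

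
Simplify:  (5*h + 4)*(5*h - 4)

Product of conjugates: (P+Q)(P-Q) = P^2 - Q^2.

25*h^2 - 16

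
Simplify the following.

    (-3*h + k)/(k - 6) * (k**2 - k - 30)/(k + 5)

-3*h + k

Factor: k**2 - k - 30 = (k - 6)*(k + 5)
Cancel the common factors (k + 5), (k - 6).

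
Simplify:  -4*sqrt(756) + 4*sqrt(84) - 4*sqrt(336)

-32*sqrt(21)

4*sqrt(756) = 24*sqrt(21); 4*sqrt(84) = 8*sqrt(21); 4*sqrt(336) = 16*sqrt(21)
Combine: (-24 + 8 - 16)·sqrt(21) = -32*sqrt(21)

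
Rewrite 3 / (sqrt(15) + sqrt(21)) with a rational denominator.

Multiply numerator and denominator by -sqrt(21) + sqrt(15).
Denominator becomes -6; numerator becomes -3*sqrt(21) + 3*sqrt(15).

(-sqrt(15) + sqrt(21))/2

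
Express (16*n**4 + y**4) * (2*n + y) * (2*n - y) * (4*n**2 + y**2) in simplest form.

Telescope via difference of squares: ((2*n)+y)((2*n)-y) = 4*n**2 - y**2, then repeat with the next factor.

256*n**8 - y**8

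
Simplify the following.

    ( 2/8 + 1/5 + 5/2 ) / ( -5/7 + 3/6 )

-413/30

Numerator: 2/8 + 1/5 + 5/2 = 59/20
Denominator: -5/7 + 3/6 = -3/14
Divide: (59/20) · (-14/3) = -413/30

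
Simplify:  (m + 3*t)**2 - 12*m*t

(m - 3*t)**2

After expansion: m**2 - 6*m*t + 9*t**2 — a perfect-square trinomial.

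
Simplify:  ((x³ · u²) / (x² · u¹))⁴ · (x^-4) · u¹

u⁵

Inside the bracket: x¹ · u¹
Raise to the power 4: x⁴ · u⁴
Multiply by (x^-4) · u¹: add exponents.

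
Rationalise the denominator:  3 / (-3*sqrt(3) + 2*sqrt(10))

Multiply numerator and denominator by 3*sqrt(3) + 2*sqrt(10).
Denominator becomes 13; numerator becomes 9*sqrt(3) + 6*sqrt(10).

(9*sqrt(3) + 6*sqrt(10))/13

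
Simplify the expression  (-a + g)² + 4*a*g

(a + g)²

Expand the square and combine the 4*a*g term.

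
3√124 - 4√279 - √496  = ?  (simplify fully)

3√124 = 6*√31; 4√279 = 12*√31; √496 = 4*√31
Combine: (6 - 12 - 4)·√31 = -10*√31

-10*√31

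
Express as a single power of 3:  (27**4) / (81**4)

27**4 = 3**12; 81**4 = 3**16
Combine exponents: 3**(-4)

3**(-4)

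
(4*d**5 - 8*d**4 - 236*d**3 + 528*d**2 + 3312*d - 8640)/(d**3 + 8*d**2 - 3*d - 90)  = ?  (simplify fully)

Factor: 4*d**5 - 8*d**4 - 236*d**3 + 528*d**2 + 3312*d - 8640 = 4*(d + 6)*(d + 5)*(d - 3)*(d - 6)*(d - 4);  d**3 + 8*d**2 - 3*d - 90 = (d + 6)*(d + 5)*(d - 3)
Cancel the common factors (d + 6), (d - 3), (d + 5).

4*d**2 - 40*d + 96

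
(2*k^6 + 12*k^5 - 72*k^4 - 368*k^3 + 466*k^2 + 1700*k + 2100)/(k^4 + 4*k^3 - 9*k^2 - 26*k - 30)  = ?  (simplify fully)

2*k^2 + 4*k - 70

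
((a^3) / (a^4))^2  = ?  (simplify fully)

Inside the bracket: (a^-1)
Raise to the power 2: (a^-2)

a^(-2)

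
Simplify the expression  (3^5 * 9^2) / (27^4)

3^5 = 3^5; 9^2 = 3^4; 27^4 = 3^12
Combine exponents: 3^(-3)

3^(-3)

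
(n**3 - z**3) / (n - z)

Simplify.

Apply the difference-of-cubes factorisation and cancel (n - z).

n**2 + n*z + z**2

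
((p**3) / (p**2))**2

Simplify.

p**2

Inside the bracket: p**1
Raise to the power 2: p**2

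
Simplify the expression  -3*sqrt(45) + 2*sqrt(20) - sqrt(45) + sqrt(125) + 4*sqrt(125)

17*sqrt(5)

3*sqrt(45) = 9*sqrt(5); 2*sqrt(20) = 4*sqrt(5); sqrt(45) = 3*sqrt(5); sqrt(125) = 5*sqrt(5); 4*sqrt(125) = 20*sqrt(5)
Combine: (-9 + 4 - 3 + 5 + 20)·sqrt(5) = 17*sqrt(5)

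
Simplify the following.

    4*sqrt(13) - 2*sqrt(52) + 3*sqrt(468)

4*sqrt(13) = 4*sqrt(13); 2*sqrt(52) = 4*sqrt(13); 3*sqrt(468) = 18*sqrt(13)
Combine: (4 - 4 + 18)·sqrt(13) = 18*sqrt(13)

18*sqrt(13)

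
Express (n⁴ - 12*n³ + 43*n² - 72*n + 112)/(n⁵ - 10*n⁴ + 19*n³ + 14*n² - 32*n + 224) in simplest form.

1/(n + 2)

Factor: n⁴ - 12*n³ + 43*n² - 72*n + 112 = (n - 7)·(n² - n + 4)·(n - 4);  n⁵ - 10*n⁴ + 19*n³ + 14*n² - 32*n + 224 = (n + 2)·(n - 7)·(n - 4)·(n² - n + 4)
Cancel the common factors (n² - n + 4), (n - 7), (n - 4).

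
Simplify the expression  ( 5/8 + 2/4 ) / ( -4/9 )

Numerator: 5/8 + 2/4 = 9/8
Denominator: -4/9 = -4/9
Divide: (9/8) · (-9/4) = -81/32

-81/32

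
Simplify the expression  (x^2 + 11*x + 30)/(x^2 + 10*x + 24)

(x + 5)/(x + 4)

Factor: x^2 + 11*x + 30 = (x + 5)*(x + 6);  x^2 + 10*x + 24 = (x + 6)*(x + 4)
Cancel the common factor (x + 6).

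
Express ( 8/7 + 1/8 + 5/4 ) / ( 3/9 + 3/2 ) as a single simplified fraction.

423/308

Numerator: 8/7 + 1/8 + 5/4 = 141/56
Denominator: 3/9 + 3/2 = 11/6
Divide: (141/56) · (6/11) = 423/308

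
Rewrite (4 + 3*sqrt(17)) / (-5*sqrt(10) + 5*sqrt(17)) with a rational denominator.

(4*sqrt(10) + 4*sqrt(17) + 3*sqrt(170) + 51)/35

Multiply numerator and denominator by 5*sqrt(10) + 5*sqrt(17).
Denominator becomes 175; numerator becomes 20*sqrt(10) + 20*sqrt(17) + 15*sqrt(170) + 255.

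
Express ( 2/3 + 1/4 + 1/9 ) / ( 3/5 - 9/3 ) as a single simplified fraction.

-185/432

Numerator: 2/3 + 1/4 + 1/9 = 37/36
Denominator: 3/5 - 9/3 = -12/5
Divide: (37/36) · (-5/12) = -185/432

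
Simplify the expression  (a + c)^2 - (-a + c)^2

4*a*c

Write as f(c,a) - f(c,-a) and expand.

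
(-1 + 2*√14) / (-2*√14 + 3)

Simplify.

Multiply numerator and denominator by 3 + 2*√14.
Denominator becomes -47; numerator becomes 4*√14 + 53.

(-53 - 4*√14)/47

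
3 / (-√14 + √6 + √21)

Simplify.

Group as (√6 + √21) - √14; multiply by (√6 + √21) + √14, then rationalise the remaining surd.

(-39*√14 - 3*√21 + 87*√6 + 252)/335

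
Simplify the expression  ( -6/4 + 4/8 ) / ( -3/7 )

Numerator: -6/4 + 4/8 = -1
Denominator: -3/7 = -3/7
Divide: (-1) · (-7/3) = 7/3

7/3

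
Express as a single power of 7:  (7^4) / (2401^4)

7^4 = 7^4; 2401^4 = 7^16
Combine exponents: 7^(-12)

7^(-12)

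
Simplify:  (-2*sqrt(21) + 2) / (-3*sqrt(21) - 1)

(-2*sqrt(21) + 32)/47

Multiply numerator and denominator by -1 + 3*sqrt(21).
Denominator becomes -188; numerator becomes -128 + 8*sqrt(21).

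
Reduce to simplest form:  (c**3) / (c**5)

c**(-2)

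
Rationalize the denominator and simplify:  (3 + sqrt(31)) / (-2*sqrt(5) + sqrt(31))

(6*sqrt(5) + 3*sqrt(31) + 2*sqrt(155) + 31)/11

Multiply numerator and denominator by 2*sqrt(5) + sqrt(31).
Denominator becomes 11; numerator becomes 6*sqrt(5) + 3*sqrt(31) + 2*sqrt(155) + 31.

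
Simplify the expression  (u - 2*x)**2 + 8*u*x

After expansion: u**2 + 4*u*x + 4*x**2 — a perfect-square trinomial.

(u + 2*x)**2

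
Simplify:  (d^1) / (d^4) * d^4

Quotient: (d^-3)
Multiply by d^4: add exponents.

d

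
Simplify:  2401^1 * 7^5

7^9

2401^1 = 7^4; 7^5 = 7^5
Combine exponents: 7^9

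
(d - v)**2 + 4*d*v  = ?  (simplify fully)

After expansion: d**2 + 2*d*v + v**2 — a perfect-square trinomial.

(d + v)**2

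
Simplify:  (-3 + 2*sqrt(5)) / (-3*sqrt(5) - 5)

Multiply numerator and denominator by -5 + 3*sqrt(5).
Denominator becomes -20; numerator becomes -19*sqrt(5) + 45.

(-45 + 19*sqrt(5))/20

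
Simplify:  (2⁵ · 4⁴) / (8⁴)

2⁵ = 2^5; 4⁴ = 2^8; 8⁴ = 2^12
Combine exponents: 2^1

2^1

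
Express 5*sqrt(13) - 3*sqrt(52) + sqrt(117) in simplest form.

5*sqrt(13) = 5*sqrt(13); 3*sqrt(52) = 6*sqrt(13); sqrt(117) = 3*sqrt(13)
Combine: (5 - 6 + 3)·sqrt(13) = 2*sqrt(13)

2*sqrt(13)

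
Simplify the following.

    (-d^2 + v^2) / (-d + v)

Factor v^2 - d^2 and cancel (-d + v).

d + v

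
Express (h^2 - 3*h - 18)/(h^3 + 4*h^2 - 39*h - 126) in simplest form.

Factor: h^2 - 3*h - 18 = (h - 6)*(h + 3);  h^3 + 4*h^2 - 39*h - 126 = (h + 7)*(h - 6)*(h + 3)
Cancel the common factors (h - 6), (h + 3).

1/(h + 7)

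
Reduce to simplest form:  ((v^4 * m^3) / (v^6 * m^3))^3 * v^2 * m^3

Inside the bracket: (v^-2)
Raise to the power 3: (v^-6)
Multiply by v^2 * m^3: add exponents.

m^3/v^4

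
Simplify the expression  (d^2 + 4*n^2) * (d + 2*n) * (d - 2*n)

Pair the conjugate factors: (d+(2*n))(d-(2*n)) = d^2 - 4*n^2, then repeat with the next factor.

d^4 - 16*n^4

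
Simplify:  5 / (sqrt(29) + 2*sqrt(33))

(-5*sqrt(29) + 10*sqrt(33))/103

Multiply numerator and denominator by -2*sqrt(33) + sqrt(29).
Denominator becomes -103; numerator becomes -10*sqrt(33) + 5*sqrt(29).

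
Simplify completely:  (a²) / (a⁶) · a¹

a^(-3)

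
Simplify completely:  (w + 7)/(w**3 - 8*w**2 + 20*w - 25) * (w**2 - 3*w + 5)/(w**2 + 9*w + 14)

1/(w**2 - 3*w - 10)

Factor: w**3 - 8*w**2 + 20*w - 25 = (w - 5)*(w**2 - 3*w + 5);  w**2 + 9*w + 14 = (w + 2)*(w + 7)
Cancel the common factors (w**2 - 3*w + 5), (w + 7).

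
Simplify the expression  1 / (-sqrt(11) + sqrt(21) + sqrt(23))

(-33*sqrt(11) + 9*sqrt(23) + 13*sqrt(21) + 2*sqrt(5313))/843

Group as (sqrt(21) + sqrt(23)) - sqrt(11); multiply by (sqrt(21) + sqrt(23)) + sqrt(11), then rationalise the remaining surd.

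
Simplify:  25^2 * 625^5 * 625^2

5^32

25^2 = 5^4; 625^5 = 5^20; 625^2 = 5^8
Combine exponents: 5^32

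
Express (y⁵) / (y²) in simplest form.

Quotient: y³

y³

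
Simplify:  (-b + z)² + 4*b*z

(b + z)²

After expansion: b² + 2*b*z + z² — a perfect-square trinomial.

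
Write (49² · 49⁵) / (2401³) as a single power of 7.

7^2

49² = 7^4; 49⁵ = 7^10; 2401³ = 7^12
Combine exponents: 7^2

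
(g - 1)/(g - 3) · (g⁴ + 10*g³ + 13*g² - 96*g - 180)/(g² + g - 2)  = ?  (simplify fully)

g² + 11*g + 30

Factor: g⁴ + 10*g³ + 13*g² - 96*g - 180 = (g + 2)·(g - 3)·(g + 5)·(g + 6);  g² + g - 2 = (g + 2)·(g - 1)
Cancel the common factors (g + 2), (g - 3), (g - 1).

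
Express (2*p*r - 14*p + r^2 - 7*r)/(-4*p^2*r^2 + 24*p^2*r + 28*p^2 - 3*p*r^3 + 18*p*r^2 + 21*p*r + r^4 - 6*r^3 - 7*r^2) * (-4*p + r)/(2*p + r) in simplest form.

1/(p*r + p + r^2 + r)

Factor: 2*p*r - 14*p + r^2 - 7*r = (r - 7)*(2*p + r);  -4*p^2*r^2 + 24*p^2*r + 28*p^2 - 3*p*r^3 + 18*p*r^2 + 21*p*r + r^4 - 6*r^3 - 7*r^2 = (r + 1)*(p + r)*(r - 7)*(-4*p + r)
Cancel the common factors (r - 7), (2*p + r), (-4*p + r).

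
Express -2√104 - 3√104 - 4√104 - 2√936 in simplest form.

2√104 = 4*√26; 3√104 = 6*√26; 4√104 = 8*√26; 2√936 = 12*√26
Combine: (-4 - 6 - 8 - 12)·√26 = -30*√26

-30*√26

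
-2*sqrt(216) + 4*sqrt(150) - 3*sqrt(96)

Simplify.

-4*sqrt(6)

2*sqrt(216) = 12*sqrt(6); 4*sqrt(150) = 20*sqrt(6); 3*sqrt(96) = 12*sqrt(6)
Combine: (-12 + 20 - 12)·sqrt(6) = -4*sqrt(6)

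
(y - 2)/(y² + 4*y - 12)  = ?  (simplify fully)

1/(y + 6)

Factor: y² + 4*y - 12 = (y - 2)·(y + 6)
Cancel the common factor (y - 2).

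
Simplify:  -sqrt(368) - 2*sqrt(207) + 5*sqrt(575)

15*sqrt(23)

sqrt(368) = 4*sqrt(23); 2*sqrt(207) = 6*sqrt(23); 5*sqrt(575) = 25*sqrt(23)
Combine: (-4 - 6 + 25)·sqrt(23) = 15*sqrt(23)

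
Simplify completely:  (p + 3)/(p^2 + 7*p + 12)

1/(p + 4)

Factor: p^2 + 7*p + 12 = (p + 3)*(p + 4)
Cancel the common factor (p + 3).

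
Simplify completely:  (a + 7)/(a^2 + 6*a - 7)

1/(a - 1)

Factor: a^2 + 6*a - 7 = (a + 7)*(a - 1)
Cancel the common factor (a + 7).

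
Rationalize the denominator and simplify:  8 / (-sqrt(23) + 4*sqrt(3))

Multiply numerator and denominator by sqrt(23) + 4*sqrt(3).
Denominator becomes 25; numerator becomes 8*sqrt(23) + 32*sqrt(3).

(8*sqrt(23) + 32*sqrt(3))/25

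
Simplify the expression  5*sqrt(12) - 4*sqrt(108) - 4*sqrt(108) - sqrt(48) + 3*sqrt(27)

5*sqrt(12) = 10*sqrt(3); 4*sqrt(108) = 24*sqrt(3); 4*sqrt(108) = 24*sqrt(3); sqrt(48) = 4*sqrt(3); 3*sqrt(27) = 9*sqrt(3)
Combine: (10 - 24 - 24 - 4 + 9)·sqrt(3) = -33*sqrt(3)

-33*sqrt(3)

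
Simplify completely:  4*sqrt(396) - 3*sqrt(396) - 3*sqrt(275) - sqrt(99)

4*sqrt(396) = 24*sqrt(11); 3*sqrt(396) = 18*sqrt(11); 3*sqrt(275) = 15*sqrt(11); sqrt(99) = 3*sqrt(11)
Combine: (24 - 18 - 15 - 3)·sqrt(11) = -12*sqrt(11)

-12*sqrt(11)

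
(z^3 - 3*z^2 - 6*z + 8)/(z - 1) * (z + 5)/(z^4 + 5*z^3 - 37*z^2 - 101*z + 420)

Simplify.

(z + 2)/(z^2 + 4*z - 21)

Factor: z^3 - 3*z^2 - 6*z + 8 = (z - 1)*(z - 4)*(z + 2);  z^4 + 5*z^3 - 37*z^2 - 101*z + 420 = (z - 3)*(z + 7)*(z - 4)*(z + 5)
Cancel the common factors (z - 4), (z + 5), (z - 1).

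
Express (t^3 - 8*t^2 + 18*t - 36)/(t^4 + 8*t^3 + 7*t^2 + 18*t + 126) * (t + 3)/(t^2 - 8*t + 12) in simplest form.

1/(t^2 + 5*t - 14)

Factor: t^3 - 8*t^2 + 18*t - 36 = (t - 6)*(t^2 - 2*t + 6);  t^4 + 8*t^3 + 7*t^2 + 18*t + 126 = (t + 3)*(t + 7)*(t^2 - 2*t + 6);  t^2 - 8*t + 12 = (t - 2)*(t - 6)
Cancel the common factors (t^2 - 2*t + 6), (t + 3), (t - 6).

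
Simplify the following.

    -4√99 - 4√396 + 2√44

-32*√11

4√99 = 12*√11; 4√396 = 24*√11; 2√44 = 4*√11
Combine: (-12 - 24 + 4)·√11 = -32*√11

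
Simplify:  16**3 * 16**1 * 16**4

2**32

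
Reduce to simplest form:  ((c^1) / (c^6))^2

Inside the bracket: (c^-5)
Raise to the power 2: (c^-10)

c^(-10)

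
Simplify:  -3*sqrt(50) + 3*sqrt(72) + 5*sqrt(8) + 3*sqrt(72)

3*sqrt(50) = 15*sqrt(2); 3*sqrt(72) = 18*sqrt(2); 5*sqrt(8) = 10*sqrt(2); 3*sqrt(72) = 18*sqrt(2)
Combine: (-15 + 18 + 10 + 18)·sqrt(2) = 31*sqrt(2)

31*sqrt(2)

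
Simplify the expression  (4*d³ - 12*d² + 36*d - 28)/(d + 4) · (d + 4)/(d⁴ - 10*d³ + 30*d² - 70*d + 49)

Factor: 4*d³ - 12*d² + 36*d - 28 = 4·(d² - 2*d + 7)·(d - 1);  d⁴ - 10*d³ + 30*d² - 70*d + 49 = (d - 1)·(d - 7)·(d² - 2*d + 7)
Cancel the common factors (d² - 2*d + 7), (d + 4), (d - 1).

4/(d - 7)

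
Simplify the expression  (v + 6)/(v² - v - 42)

1/(v - 7)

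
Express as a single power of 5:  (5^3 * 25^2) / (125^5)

5^(-8)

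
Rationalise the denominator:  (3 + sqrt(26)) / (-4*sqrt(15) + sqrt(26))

(-4*sqrt(390) - 12*sqrt(15) - 26 - 3*sqrt(26))/214

Multiply numerator and denominator by sqrt(26) + 4*sqrt(15).
Denominator becomes -214; numerator becomes 3*sqrt(26) + 26 + 12*sqrt(15) + 4*sqrt(390).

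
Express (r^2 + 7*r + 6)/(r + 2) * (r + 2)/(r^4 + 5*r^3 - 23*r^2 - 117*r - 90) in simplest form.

Factor: r^2 + 7*r + 6 = (r + 1)*(r + 6);  r^4 + 5*r^3 - 23*r^2 - 117*r - 90 = (r - 5)*(r + 6)*(r + 1)*(r + 3)
Cancel the common factors (r + 1), (r + 6), (r + 2).

1/(r^2 - 2*r - 15)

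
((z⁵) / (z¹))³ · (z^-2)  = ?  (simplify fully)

z^10

Inside the bracket: z⁴
Raise to the power 3: z^12
Multiply by (z^-2): add exponents.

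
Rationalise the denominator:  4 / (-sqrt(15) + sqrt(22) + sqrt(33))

Group as (sqrt(22) + sqrt(33)) - sqrt(15); multiply by (sqrt(22) + sqrt(33)) + sqrt(15), then rationalise the remaining surd.

(-20*sqrt(15) + 2*sqrt(33) + 13*sqrt(22) + 33*sqrt(10))/163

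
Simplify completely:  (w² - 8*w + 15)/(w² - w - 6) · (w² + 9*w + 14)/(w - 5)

Factor: w² - 8*w + 15 = (w - 3)·(w - 5);  w² - w - 6 = (w - 3)·(w + 2);  w² + 9*w + 14 = (w + 2)·(w + 7)
Cancel the common factors (w + 2), (w - 5), (w - 3).

w + 7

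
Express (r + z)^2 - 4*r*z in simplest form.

(r - z)^2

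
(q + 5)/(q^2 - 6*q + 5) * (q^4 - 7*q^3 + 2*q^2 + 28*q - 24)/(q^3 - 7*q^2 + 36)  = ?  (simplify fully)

Factor: q^2 - 6*q + 5 = (q - 1)*(q - 5);  q^4 - 7*q^3 + 2*q^2 + 28*q - 24 = (q + 2)*(q - 2)*(q - 1)*(q - 6);  q^3 - 7*q^2 + 36 = (q - 6)*(q - 3)*(q + 2)
Cancel the common factors (q + 2), (q - 1), (q - 6).

(q^2 + 3*q - 10)/(q^2 - 8*q + 15)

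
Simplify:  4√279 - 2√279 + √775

11*√31

4√279 = 12*√31; 2√279 = 6*√31; √775 = 5*√31
Combine: (12 - 6 + 5)·√31 = 11*√31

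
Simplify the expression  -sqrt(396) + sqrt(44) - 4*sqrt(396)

-28*sqrt(11)

sqrt(396) = 6*sqrt(11); sqrt(44) = 2*sqrt(11); 4*sqrt(396) = 24*sqrt(11)
Combine: (-6 + 2 - 24)·sqrt(11) = -28*sqrt(11)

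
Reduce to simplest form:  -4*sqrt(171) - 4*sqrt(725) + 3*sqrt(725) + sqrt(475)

-7*sqrt(19) - 5*sqrt(29)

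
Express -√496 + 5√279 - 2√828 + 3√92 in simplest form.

√496 = 4*√31; 5√279 = 15*√31; 2√828 = 12*√23; 3√92 = 6*√23

-6*√23 + 11*√31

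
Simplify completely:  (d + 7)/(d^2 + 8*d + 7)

Factor: d^2 + 8*d + 7 = (d + 1)*(d + 7)
Cancel the common factor (d + 7).

1/(d + 1)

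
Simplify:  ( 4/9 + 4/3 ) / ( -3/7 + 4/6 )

112/15

Numerator: 4/9 + 4/3 = 16/9
Denominator: -3/7 + 4/6 = 5/21
Divide: (16/9) · (21/5) = 112/15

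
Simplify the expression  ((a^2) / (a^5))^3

Inside the bracket: (a^-3)
Raise to the power 3: (a^-9)

a^(-9)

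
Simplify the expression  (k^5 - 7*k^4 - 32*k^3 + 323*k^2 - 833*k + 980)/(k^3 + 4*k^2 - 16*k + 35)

k^2 - 11*k + 28

Factor: k^5 - 7*k^4 - 32*k^3 + 323*k^2 - 833*k + 980 = (k - 4)*(k + 7)*(k^2 - 3*k + 5)*(k - 7);  k^3 + 4*k^2 - 16*k + 35 = (k + 7)*(k^2 - 3*k + 5)
Cancel the common factors (k^2 - 3*k + 5), (k + 7).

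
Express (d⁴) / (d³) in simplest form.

d

Quotient: d¹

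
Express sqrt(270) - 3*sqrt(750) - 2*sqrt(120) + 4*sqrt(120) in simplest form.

-8*sqrt(30)

sqrt(270) = 3*sqrt(30); 3*sqrt(750) = 15*sqrt(30); 2*sqrt(120) = 4*sqrt(30); 4*sqrt(120) = 8*sqrt(30)
Combine: (3 - 15 - 4 + 8)·sqrt(30) = -8*sqrt(30)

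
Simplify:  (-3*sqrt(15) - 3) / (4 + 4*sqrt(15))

Multiply numerator and denominator by -4*sqrt(15) + 4.
Denominator becomes -224; numerator becomes 168.

-3/4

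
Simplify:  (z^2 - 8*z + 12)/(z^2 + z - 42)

Factor: z^2 - 8*z + 12 = (z - 2)*(z - 6);  z^2 + z - 42 = (z + 7)*(z - 6)
Cancel the common factor (z - 6).

(z - 2)/(z + 7)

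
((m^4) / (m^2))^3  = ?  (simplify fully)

m^6

Inside the bracket: m^2
Raise to the power 3: m^6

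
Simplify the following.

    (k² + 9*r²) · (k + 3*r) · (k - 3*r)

k⁴ - 81*r⁴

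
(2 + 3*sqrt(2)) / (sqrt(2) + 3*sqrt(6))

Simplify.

(-3 - sqrt(2) + 3*sqrt(6) + 9*sqrt(3))/26

Multiply numerator and denominator by -3*sqrt(6) + sqrt(2).
Denominator becomes -52; numerator becomes -18*sqrt(3) - 6*sqrt(6) + 2*sqrt(2) + 6.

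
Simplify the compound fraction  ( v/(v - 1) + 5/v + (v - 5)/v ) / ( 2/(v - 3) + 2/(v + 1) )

Numerator: v/(v - 1) + 5/v + (v - 5)/v = (2*v - 1)/(v - 1)
Denominator: 2/(v - 3) + 2/(v + 1) = (4*v - 4)/(v² - 2*v - 3)
Divide: ((2*v - 1)/(v - 1)) · ((v² - 2*v - 3)/(4*v - 4)) = (2*v³ - 5*v² - 4*v + 3)/(4*v² - 8*v + 4)

(2*v³ - 5*v² - 4*v + 3)/(4*v² - 8*v + 4)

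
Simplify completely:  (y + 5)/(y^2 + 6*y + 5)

1/(y + 1)

Factor: y^2 + 6*y + 5 = (y + 5)*(y + 1)
Cancel the common factor (y + 5).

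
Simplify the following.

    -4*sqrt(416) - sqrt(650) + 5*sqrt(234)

4*sqrt(416) = 16*sqrt(26); sqrt(650) = 5*sqrt(26); 5*sqrt(234) = 15*sqrt(26)
Combine: (-16 - 5 + 15)·sqrt(26) = -6*sqrt(26)

-6*sqrt(26)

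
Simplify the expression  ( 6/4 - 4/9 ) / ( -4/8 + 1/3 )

-19/3

Numerator: 6/4 - 4/9 = 19/18
Denominator: -4/8 + 1/3 = -1/6
Divide: (19/18) · (-6) = -19/3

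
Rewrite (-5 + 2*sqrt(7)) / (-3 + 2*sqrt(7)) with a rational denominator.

Multiply numerator and denominator by -2*sqrt(7) - 3.
Denominator becomes -19; numerator becomes -13 + 4*sqrt(7).

(-4*sqrt(7) + 13)/19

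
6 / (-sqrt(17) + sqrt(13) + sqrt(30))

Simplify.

Group as (sqrt(13) + sqrt(30)) - sqrt(17); multiply by (sqrt(13) + sqrt(30)) + sqrt(17), then rationalise the remaining surd.

(-39*sqrt(17) + 51*sqrt(13) + 3*sqrt(6630))/221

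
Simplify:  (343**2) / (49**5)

343**2 = 7**6; 49**5 = 7**10
Combine exponents: 7**(-4)

7**(-4)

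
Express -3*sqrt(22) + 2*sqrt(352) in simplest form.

3*sqrt(22) = 3*sqrt(22); 2*sqrt(352) = 8*sqrt(22)
Combine: (-3 + 8)·sqrt(22) = 5*sqrt(22)

5*sqrt(22)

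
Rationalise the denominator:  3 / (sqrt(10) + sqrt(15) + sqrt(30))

(-36*sqrt(5) - 3*sqrt(30) + 15*sqrt(15) + 21*sqrt(10))/115

Group as (sqrt(10) + sqrt(15)) + sqrt(30); multiply by (sqrt(10) + sqrt(15)) - sqrt(30), then rationalise the remaining surd.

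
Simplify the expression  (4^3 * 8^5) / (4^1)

2^19

4^3 = 2^6; 8^5 = 2^15; 4^1 = 2^2
Combine exponents: 2^19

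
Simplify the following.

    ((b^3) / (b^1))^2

b^4

Inside the bracket: b^2
Raise to the power 2: b^4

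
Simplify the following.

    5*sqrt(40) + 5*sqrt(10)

15*sqrt(10)

5*sqrt(40) = 10*sqrt(10); 5*sqrt(10) = 5*sqrt(10)
Combine: (10 + 5)·sqrt(10) = 15*sqrt(10)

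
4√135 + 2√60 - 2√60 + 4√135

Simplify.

24*√15

4√135 = 12*√15; 2√60 = 4*√15; 2√60 = 4*√15; 4√135 = 12*√15
Combine: (12 + 4 - 4 + 12)·√15 = 24*√15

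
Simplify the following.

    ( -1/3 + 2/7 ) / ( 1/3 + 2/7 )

Numerator: -1/3 + 2/7 = -1/21
Denominator: 1/3 + 2/7 = 13/21
Divide: (-1/21) · (21/13) = -1/13

-1/13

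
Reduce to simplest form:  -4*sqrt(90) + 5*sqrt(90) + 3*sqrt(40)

4*sqrt(90) = 12*sqrt(10); 5*sqrt(90) = 15*sqrt(10); 3*sqrt(40) = 6*sqrt(10)
Combine: (-12 + 15 + 6)·sqrt(10) = 9*sqrt(10)

9*sqrt(10)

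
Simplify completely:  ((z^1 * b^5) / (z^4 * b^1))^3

b^12/z^9

Inside the bracket: (z^-3) * b^4
Raise to the power 3: (z^-9) * b^12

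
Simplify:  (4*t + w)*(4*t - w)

16*t^2 - w^2

(4*t)^2 - (w)^2 = 16*t^2 - w^2.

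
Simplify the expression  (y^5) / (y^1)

Quotient: y^4

y^4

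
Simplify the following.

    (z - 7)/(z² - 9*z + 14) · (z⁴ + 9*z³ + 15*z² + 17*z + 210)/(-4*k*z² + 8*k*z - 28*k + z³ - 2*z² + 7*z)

(z² + 11*z + 30)/(-4*k*z + 8*k + z² - 2*z)

Factor: z² - 9*z + 14 = (z - 7)·(z - 2);  z⁴ + 9*z³ + 15*z² + 17*z + 210 = (z + 6)·(z² - 2*z + 7)·(z + 5);  -4*k*z² + 8*k*z - 28*k + z³ - 2*z² + 7*z = (z² - 2*z + 7)·(-4*k + z)
Cancel the common factors (z² - 2*z + 7), (z - 7).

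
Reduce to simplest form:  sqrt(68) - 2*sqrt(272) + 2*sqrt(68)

-2*sqrt(17)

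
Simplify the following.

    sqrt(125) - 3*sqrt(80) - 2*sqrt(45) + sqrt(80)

sqrt(125) = 5*sqrt(5); 3*sqrt(80) = 12*sqrt(5); 2*sqrt(45) = 6*sqrt(5); sqrt(80) = 4*sqrt(5)
Combine: (5 - 12 - 6 + 4)·sqrt(5) = -9*sqrt(5)

-9*sqrt(5)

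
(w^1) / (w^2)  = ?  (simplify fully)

1/w

Quotient: (w^-1)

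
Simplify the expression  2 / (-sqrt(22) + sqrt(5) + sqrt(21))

Group as (sqrt(5) + sqrt(21)) - sqrt(22); multiply by (sqrt(5) + sqrt(21)) + sqrt(22), then rationalise the remaining surd.

(-2*sqrt(22) + 3*sqrt(21) + 19*sqrt(5) + sqrt(2310))/101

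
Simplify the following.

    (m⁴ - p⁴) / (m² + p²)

m⁴ - p⁴ factors as -(-m + p)*(m + p)*(m² + p²).

m² - p²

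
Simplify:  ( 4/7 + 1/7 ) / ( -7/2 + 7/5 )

-50/147

Numerator: 4/7 + 1/7 = 5/7
Denominator: -7/2 + 7/5 = -21/10
Divide: (5/7) · (-10/21) = -50/147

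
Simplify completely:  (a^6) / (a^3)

Quotient: a^3

a^3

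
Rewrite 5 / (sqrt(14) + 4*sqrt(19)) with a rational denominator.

Multiply numerator and denominator by -sqrt(14) + 4*sqrt(19).
Denominator becomes 290; numerator becomes -5*sqrt(14) + 20*sqrt(19).

(-sqrt(14) + 4*sqrt(19))/58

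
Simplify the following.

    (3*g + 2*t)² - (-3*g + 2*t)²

Binomially expand both and collect terms in (2*t), (3*g).

24*g*t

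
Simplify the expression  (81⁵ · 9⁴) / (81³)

3^16

81⁵ = 3^20; 9⁴ = 3^8; 81³ = 3^12
Combine exponents: 3^16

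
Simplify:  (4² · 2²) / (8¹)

2^3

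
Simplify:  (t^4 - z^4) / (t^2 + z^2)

Difference of fourth powers: factor out (t^2 + z^2).

t^2 - z^2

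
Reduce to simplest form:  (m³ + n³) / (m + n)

m² - m*n + n²

m^3 + n^3 = (m + n)(m² - m*n + n²).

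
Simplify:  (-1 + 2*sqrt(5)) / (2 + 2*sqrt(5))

Multiply numerator and denominator by -2*sqrt(5) + 2.
Denominator becomes -16; numerator becomes -22 + 6*sqrt(5).

(-3*sqrt(5) + 11)/8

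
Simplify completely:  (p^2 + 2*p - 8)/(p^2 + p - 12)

Factor: p^2 + 2*p - 8 = (p + 4)*(p - 2);  p^2 + p - 12 = (p + 4)*(p - 3)
Cancel the common factor (p + 4).

(p - 2)/(p - 3)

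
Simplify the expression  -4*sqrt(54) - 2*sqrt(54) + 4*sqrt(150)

4*sqrt(54) = 12*sqrt(6); 2*sqrt(54) = 6*sqrt(6); 4*sqrt(150) = 20*sqrt(6)
Combine: (-12 - 6 + 20)·sqrt(6) = 2*sqrt(6)

2*sqrt(6)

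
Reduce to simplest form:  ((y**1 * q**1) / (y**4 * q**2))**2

Inside the bracket: (y**-3) * (q**-1)
Raise to the power 2: (y**-6) * (q**-2)

1/(q**2*y**6)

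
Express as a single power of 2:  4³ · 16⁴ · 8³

2^31

4³ = 2^6; 16⁴ = 2^16; 8³ = 2^9
Combine exponents: 2^31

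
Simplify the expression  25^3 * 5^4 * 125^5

5^25

25^3 = 5^6; 5^4 = 5^4; 125^5 = 5^15
Combine exponents: 5^25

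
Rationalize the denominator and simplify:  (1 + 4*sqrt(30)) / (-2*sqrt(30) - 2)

Multiply numerator and denominator by -2 + 2*sqrt(30).
Denominator becomes -116; numerator becomes -6*sqrt(30) + 238.

(-119 + 3*sqrt(30))/58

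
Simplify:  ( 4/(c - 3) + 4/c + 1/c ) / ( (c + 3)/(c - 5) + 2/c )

(9*c² - 60*c + 75)/(c³ + 2*c² - 25*c + 30)

Numerator: 4/(c - 3) + 4/c + 1/c = (9*c - 15)/(c² - 3*c)
Denominator: (c + 3)/(c - 5) + 2/c = (c² + 5*c - 10)/(c² - 5*c)
Divide: ((9*c - 15)/(c² - 3*c)) · ((c² - 5*c)/(c² + 5*c - 10)) = (9*c² - 60*c + 75)/(c³ + 2*c² - 25*c + 30)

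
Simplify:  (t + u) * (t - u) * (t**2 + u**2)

(t+u)(t-u) = t**2 - u**2; continue pairing.

t**4 - u**4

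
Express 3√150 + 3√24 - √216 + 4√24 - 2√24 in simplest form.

19*√6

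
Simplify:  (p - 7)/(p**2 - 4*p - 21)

1/(p + 3)

Factor: p**2 - 4*p - 21 = (p - 7)*(p + 3)
Cancel the common factor (p - 7).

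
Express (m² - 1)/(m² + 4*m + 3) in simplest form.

Factor: m² - 1 = (m - 1)·(m + 1);  m² + 4*m + 3 = (m + 1)·(m + 3)
Cancel the common factor (m + 1).

(m - 1)/(m + 3)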